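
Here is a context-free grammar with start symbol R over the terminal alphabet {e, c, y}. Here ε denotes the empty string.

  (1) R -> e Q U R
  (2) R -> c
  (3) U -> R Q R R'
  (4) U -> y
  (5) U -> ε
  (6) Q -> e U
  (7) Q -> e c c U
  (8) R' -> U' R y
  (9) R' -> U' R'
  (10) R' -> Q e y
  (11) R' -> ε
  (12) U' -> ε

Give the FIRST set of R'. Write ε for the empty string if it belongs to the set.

{ε, c, e}

FIRST(R): from R->e Q U R we get {e}; from R->c we get {c}. So FIRST(R) = {c, e}.
FIRST(Q): from Q->e U we get {e}; from Q->e c c U we get {e}. So FIRST(Q) = {e}.
FIRST(U'): from U'->ε we get {ε}. So FIRST(U') = {ε}.
FIRST(U): from U->R Q R R' we get {c, e}; from U->y we get {y}; from U->ε we get {ε}. So FIRST(U) = {ε, c, e, y}.
FIRST(R'): from R'->U' R y we get {c, e}; from R'->U' R' we get {ε, c, e}; from R'->Q e y we get {e}; from R'->ε we get {ε}. So FIRST(R') = {ε, c, e}.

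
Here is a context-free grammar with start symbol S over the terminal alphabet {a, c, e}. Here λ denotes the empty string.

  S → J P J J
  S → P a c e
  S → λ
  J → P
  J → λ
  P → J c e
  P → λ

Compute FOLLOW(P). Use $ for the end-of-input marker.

{$, a, c}

FIRST(S): from S→J P J J we get {λ, c}; from S→P a c e we get {a, c}; from S→λ we get {λ}. So FIRST(S) = {λ, a, c}.
FIRST(J): from J→P we get {λ, c}; from J→λ we get {λ}. So FIRST(J) = {λ, c}.
FIRST(P): from P→J c e we get {c}; from P→λ we get {λ}. So FIRST(P) = {λ, c}.
FOLLOW(S) includes $ since S is the start symbol.
FOLLOW(S): S appears on no right-hand side. Thus FOLLOW(S) = {$}.
FOLLOW(J): in S→J P J J (occurrence 1), J is followed by P J J with FIRST {λ, c}; in S→J P J J (occurrence 1), the suffix after J is nullable, so FOLLOW(J) ⊇ FOLLOW(S) = {$}; in S→J P J J (occurrence 2), J is followed by J with FIRST {λ, c}; in S→J P J J (occurrence 2), the suffix after J is nullable, so FOLLOW(J) ⊇ FOLLOW(S) = {$}; in S→J P J J (occurrence 3), the suffix after J is empty, so FOLLOW(J) ⊇ FOLLOW(S) = {$}; in P→J c e, J is followed by c e with FIRST {c}. Thus FOLLOW(J) = {$, c}.
FOLLOW(P): in S→J P J J, P is followed by J J with FIRST {λ, c}; in S→J P J J, the suffix after P is nullable, so FOLLOW(P) ⊇ FOLLOW(S) = {$}; in S→P a c e, P is followed by a c e with FIRST {a}; in J→P, the suffix after P is empty, so FOLLOW(P) ⊇ FOLLOW(J) = {$, c}. Thus FOLLOW(P) = {$, a, c}.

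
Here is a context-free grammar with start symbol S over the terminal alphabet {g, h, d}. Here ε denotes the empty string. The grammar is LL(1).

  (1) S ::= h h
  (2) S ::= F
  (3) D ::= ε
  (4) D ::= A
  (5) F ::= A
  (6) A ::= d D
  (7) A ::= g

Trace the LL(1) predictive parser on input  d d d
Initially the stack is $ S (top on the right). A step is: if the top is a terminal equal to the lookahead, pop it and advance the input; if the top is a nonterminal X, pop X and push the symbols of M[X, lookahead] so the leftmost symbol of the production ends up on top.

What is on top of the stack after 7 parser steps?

step 1: stack=$ S  input=d d d $  — expand S ::= F
step 2: stack=$ F  input=d d d $  — expand F ::= A
step 3: stack=$ A  input=d d d $  — expand A ::= d D
step 4: stack=$ D d  input=d d d $  — match d
step 5: stack=$ D  input=d d $  — expand D ::= A
step 6: stack=$ A  input=d d $  — expand A ::= d D
step 7: stack=$ D d  input=d d $  — match d
Stack after step 7: $ D (top = D).

D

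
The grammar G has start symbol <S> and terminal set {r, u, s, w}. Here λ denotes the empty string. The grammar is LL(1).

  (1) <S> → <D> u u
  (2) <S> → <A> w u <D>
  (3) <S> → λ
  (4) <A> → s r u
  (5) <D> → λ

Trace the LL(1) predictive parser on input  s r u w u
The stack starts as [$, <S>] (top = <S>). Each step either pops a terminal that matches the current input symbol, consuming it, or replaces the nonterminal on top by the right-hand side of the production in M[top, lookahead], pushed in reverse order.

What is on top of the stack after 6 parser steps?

u

     Stack            Input        Action
  1  $ <S>            s r u w u $  expand <S> → <A> w u <D>
  2  $ <D> u w <A>    s r u w u $  expand <A> → s r u
  3  $ <D> u w u r s  s r u w u $  match s
  4  $ <D> u w u r    r u w u $    match r
  5  $ <D> u w u      u w u $      match u
  6  $ <D> u w        w u $        match w
Stack after step 6: $ <D> u (top = u).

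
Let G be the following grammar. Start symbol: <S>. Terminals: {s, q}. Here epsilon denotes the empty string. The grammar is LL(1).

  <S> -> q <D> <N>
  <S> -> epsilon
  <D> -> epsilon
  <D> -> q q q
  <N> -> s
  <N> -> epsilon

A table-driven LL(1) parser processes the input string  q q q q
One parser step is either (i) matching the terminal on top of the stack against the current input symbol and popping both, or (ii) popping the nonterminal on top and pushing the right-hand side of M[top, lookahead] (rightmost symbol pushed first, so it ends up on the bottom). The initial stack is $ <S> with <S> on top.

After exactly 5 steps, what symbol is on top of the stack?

step 1: stack=$ <S>  input=q q q q $  — expand <S> -> q <D> <N>
step 2: stack=$ <N> <D> q  input=q q q q $  — match q
step 3: stack=$ <N> <D>  input=q q q $  — expand <D> -> q q q
step 4: stack=$ <N> q q q  input=q q q $  — match q
step 5: stack=$ <N> q q  input=q q $  — match q
Stack after step 5: $ <N> q (top = q).

q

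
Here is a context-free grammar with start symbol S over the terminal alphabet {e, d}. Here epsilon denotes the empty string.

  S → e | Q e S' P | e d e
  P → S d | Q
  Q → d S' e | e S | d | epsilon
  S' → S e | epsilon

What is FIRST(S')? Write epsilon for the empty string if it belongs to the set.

{epsilon, d, e}

FIRST(Q): from Q→d S' e we get {d}; from Q→e S we get {e}; from Q→d we get {d}; from Q→epsilon we get {epsilon}. So FIRST(Q) = {epsilon, d, e}.
FIRST(S): from S→e we get {e}; from S→Q e S' P we get {d, e}; from S→e d e we get {e}. So FIRST(S) = {d, e}.
FIRST(P): from P→S d we get {d, e}; from P→Q we get {epsilon, d, e}. So FIRST(P) = {epsilon, d, e}.
FIRST(S'): from S'→S e we get {d, e}; from S'→epsilon we get {epsilon}. So FIRST(S') = {epsilon, d, e}.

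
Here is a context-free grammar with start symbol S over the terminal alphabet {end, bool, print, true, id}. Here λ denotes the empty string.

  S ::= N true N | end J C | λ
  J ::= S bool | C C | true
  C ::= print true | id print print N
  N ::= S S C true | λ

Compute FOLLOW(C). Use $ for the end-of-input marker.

{$, bool, end, id, print, true}

FIRST(C): from C::=print true we get {print}; from C::=id print print N we get {id}. So FIRST(C) = {id, print}.
FIRST(S): from S::=N true N we get {end, id, print, true}; from S::=end J C we get {end}; from S::=λ we get {λ}. So FIRST(S) = {λ, end, id, print, true}.
FIRST(J): from J::=S bool we get {bool, end, id, print, true}; from J::=C C we get {id, print}; from J::=true we get {true}. So FIRST(J) = {bool, end, id, print, true}.
FIRST(N): from N::=S S C true we get {end, id, print, true}; from N::=λ we get {λ}. So FIRST(N) = {λ, end, id, print, true}.
FOLLOW(S) includes $ since S is the start symbol.
FOLLOW(S): in J::=S bool, S is followed by bool with FIRST {bool}; in N::=S S C true (occurrence 1), S is followed by S C true with FIRST {end, id, print, true}; in N::=S S C true (occurrence 2), S is followed by C true with FIRST {id, print}. Thus FOLLOW(S) = {$, bool, end, id, print, true}.
FOLLOW(J): in S::=end J C, J is followed by C with FIRST {id, print}. Thus FOLLOW(J) = {id, print}.
FOLLOW(C): in S::=end J C, the suffix after C is empty, so FOLLOW(C) ⊇ FOLLOW(S) = {$, bool, end, id, print, true}; in J::=C C (occurrence 1), C is followed by C with FIRST {id, print}; in J::=C C (occurrence 2), the suffix after C is empty, so FOLLOW(C) ⊇ FOLLOW(J) = {id, print}; in N::=S S C true, C is followed by true with FIRST {true}. Thus FOLLOW(C) = {$, bool, end, id, print, true}.
FOLLOW(N): in S::=N true N (occurrence 1), N is followed by true N with FIRST {true}; in S::=N true N (occurrence 2), the suffix after N is empty, so FOLLOW(N) ⊇ FOLLOW(S) = {$, bool, end, id, print, true}; in C::=id print print N, the suffix after N is empty, so FOLLOW(N) ⊇ FOLLOW(C) = {$, bool, end, id, print, true}. Thus FOLLOW(N) = {$, bool, end, id, print, true}.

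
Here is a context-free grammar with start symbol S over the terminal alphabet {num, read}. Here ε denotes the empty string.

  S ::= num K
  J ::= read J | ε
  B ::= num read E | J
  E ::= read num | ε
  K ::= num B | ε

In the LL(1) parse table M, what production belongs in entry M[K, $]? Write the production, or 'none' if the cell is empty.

FIRST(S) = {num}
FIRST(J) = {ε, read}
FIRST(E) = {ε, read}
FIRST(K) = {ε, num}
FIRST(B) = {ε, num, read}  (via J)
FOLLOW(S) includes $ since S is the start symbol.
FOLLOW(S): S appears on no right-hand side. Thus FOLLOW(S) = {$}.
FOLLOW(K): in S::=num K, the suffix after K is empty, so FOLLOW(K) ⊇ FOLLOW(S) = {$}. Thus FOLLOW(K) = {$}.
For K ::= num B: FIRST(num B) = {num}, so it goes in M[K, t] for t ∈ {num}.
For K ::= ε: FIRST(ε) = {ε}, so it goes in M[K, t] for t ∈ {}; since ε ∈ FIRST, also for every t ∈ FOLLOW(K) = {$}.

K ::= ε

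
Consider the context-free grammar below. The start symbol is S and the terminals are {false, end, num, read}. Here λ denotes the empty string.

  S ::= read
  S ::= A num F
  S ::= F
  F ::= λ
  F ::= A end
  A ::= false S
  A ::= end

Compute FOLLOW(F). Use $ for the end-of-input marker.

FIRST(A): from A::=false S we get {false}; from A::=end we get {end}. So FIRST(A) = {end, false}.
FIRST(F): from F::=λ we get {λ}; from F::=A end we get {end, false}. So FIRST(F) = {λ, end, false}.
FIRST(S): from S::=read we get {read}; from S::=A num F we get {end, false}; from S::=F we get {λ, end, false}. So FIRST(S) = {λ, end, false, read}.
FOLLOW(S) includes $ since S is the start symbol.
FOLLOW(A): in S::=A num F, A is followed by num F with FIRST {num}; in F::=A end, A is followed by end with FIRST {end}. Thus FOLLOW(A) = {end, num}.
FOLLOW(S): in A::=false S, the suffix after S is empty, so FOLLOW(S) ⊇ FOLLOW(A) = {end, num}. Thus FOLLOW(S) = {$, end, num}.
FOLLOW(F): in S::=A num F, the suffix after F is empty, so FOLLOW(F) ⊇ FOLLOW(S) = {$, end, num}; in S::=F, the suffix after F is empty, so FOLLOW(F) ⊇ FOLLOW(S) = {$, end, num}. Thus FOLLOW(F) = {$, end, num}.

{$, end, num}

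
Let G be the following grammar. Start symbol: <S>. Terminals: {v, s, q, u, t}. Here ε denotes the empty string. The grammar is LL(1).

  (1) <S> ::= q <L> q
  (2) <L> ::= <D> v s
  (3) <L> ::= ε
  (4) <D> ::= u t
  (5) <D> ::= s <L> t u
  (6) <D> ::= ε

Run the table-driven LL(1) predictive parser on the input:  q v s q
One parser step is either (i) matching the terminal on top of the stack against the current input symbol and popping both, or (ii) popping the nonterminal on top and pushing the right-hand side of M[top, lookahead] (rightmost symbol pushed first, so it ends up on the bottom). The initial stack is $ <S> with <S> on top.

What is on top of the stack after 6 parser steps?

     Stack        Input      Action
  1  $ <S>        q v s q $  expand <S> ::= q <L> q
  2  $ q <L> q    q v s q $  match q
  3  $ q <L>      v s q $    expand <L> ::= <D> v s
  4  $ q s v <D>  v s q $    expand <D> ::= ε
  5  $ q s v      v s q $    match v
  6  $ q s        s q $      match s
Stack after step 6: $ q (top = q).

q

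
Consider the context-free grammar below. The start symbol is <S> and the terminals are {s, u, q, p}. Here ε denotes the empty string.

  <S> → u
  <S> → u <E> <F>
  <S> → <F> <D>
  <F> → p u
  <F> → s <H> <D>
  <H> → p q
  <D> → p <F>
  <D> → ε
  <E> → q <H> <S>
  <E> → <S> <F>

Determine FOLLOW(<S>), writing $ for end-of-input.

FIRST(<F>) = {p, s}
FIRST(<H>) = {p}
FIRST(<D>) = {ε, p}
FIRST(<S>) = {p, s, u}  (via <F> <D>)
FIRST(<E>) = {p, q, s, u}  (via <S> <F>)
FOLLOW(<S>) includes $ since <S> is the start symbol.
FOLLOW(<E>): in <S>→u <E> <F>, <E> is followed by <F> with FIRST {p, s}. Thus FOLLOW(<E>) = {p, s}.
FOLLOW(<S>): in <E>→q <H> <S>, the suffix after <S> is empty, so FOLLOW(<S>) ⊇ FOLLOW(<E>) = {p, s}; in <E>→<S> <F>, <S> is followed by <F> with FIRST {p, s}. Thus FOLLOW(<S>) = {$, p, s}.
FOLLOW(<F>): in <S>→u <E> <F>, the suffix after <F> is empty, so FOLLOW(<F>) ⊇ FOLLOW(<S>) = {$, p, s}; in <S>→<F> <D>, <F> is followed by <D> with FIRST {ε, p}; in <S>→<F> <D>, the suffix after <F> is nullable, so FOLLOW(<F>) ⊇ FOLLOW(<S>) = {$, p, s}; in <D>→p <F>, the suffix after <F> is empty, so FOLLOW(<F>) ⊇ FOLLOW(<D>) = {$, p, s}; in <E>→<S> <F>, the suffix after <F> is empty, so FOLLOW(<F>) ⊇ FOLLOW(<E>) = {p, s}. Thus FOLLOW(<F>) = {$, p, s}.
FOLLOW(<H>): in <F>→s <H> <D>, <H> is followed by <D> with FIRST {ε, p}; in <F>→s <H> <D>, the suffix after <H> is nullable, so FOLLOW(<H>) ⊇ FOLLOW(<F>) = {$, p, s}; in <E>→q <H> <S>, <H> is followed by <S> with FIRST {p, s, u}. Thus FOLLOW(<H>) = {$, p, s, u}.
FOLLOW(<D>): in <S>→<F> <D>, the suffix after <D> is empty, so FOLLOW(<D>) ⊇ FOLLOW(<S>) = {$, p, s}; in <F>→s <H> <D>, the suffix after <D> is empty, so FOLLOW(<D>) ⊇ FOLLOW(<F>) = {$, p, s}. Thus FOLLOW(<D>) = {$, p, s}.

{$, p, s}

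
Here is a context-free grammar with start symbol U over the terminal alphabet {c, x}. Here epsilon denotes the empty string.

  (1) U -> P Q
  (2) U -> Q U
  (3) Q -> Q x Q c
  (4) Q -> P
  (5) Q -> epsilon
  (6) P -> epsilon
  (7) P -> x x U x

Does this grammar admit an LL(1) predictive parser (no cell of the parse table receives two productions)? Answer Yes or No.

FIRST(U) = {epsilon, x}
FIRST(Q) = {epsilon, x}
FIRST(P) = {epsilon, x}
FOLLOW(U) = {$, x}
FOLLOW(Q) = {$, c, x}
FOLLOW(P) = {$, c, x}
Cell M[P, x] receives both P -> epsilon and P -> x x U x — the grammar is not LL(1).

No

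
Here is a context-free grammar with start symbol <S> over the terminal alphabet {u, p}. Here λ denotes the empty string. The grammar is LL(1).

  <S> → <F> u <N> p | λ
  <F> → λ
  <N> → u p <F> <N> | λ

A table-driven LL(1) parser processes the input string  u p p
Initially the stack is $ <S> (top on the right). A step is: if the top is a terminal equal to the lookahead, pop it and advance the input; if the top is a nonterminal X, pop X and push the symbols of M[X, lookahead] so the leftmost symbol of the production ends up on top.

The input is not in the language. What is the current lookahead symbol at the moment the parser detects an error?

p

     Stack          Input    Action
  1  $ <S>          u p p $  expand <S> → <F> u <N> p
  2  $ p <N> u <F>  u p p $  expand <F> → λ
  3  $ p <N> u      u p p $  match u
  4  $ p <N>        p p $    expand <N> → λ
  5  $ p            p p $    match p
  6  $              p $      error: stack empty but input remains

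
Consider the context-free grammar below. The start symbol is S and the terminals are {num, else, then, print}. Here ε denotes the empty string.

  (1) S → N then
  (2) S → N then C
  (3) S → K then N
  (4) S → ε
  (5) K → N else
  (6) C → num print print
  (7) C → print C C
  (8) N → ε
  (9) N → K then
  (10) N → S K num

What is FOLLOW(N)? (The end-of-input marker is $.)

{$, else, then}

FIRST(C) = {num, print}
FIRST(S) = {ε, else, then}  (via N then, N then C, K then N)
FIRST(K) = {else, then}  (via N else)
FIRST(N) = {ε, else, then}  (via K then, S K num)
FOLLOW(S) includes $ since S is the start symbol.
FOLLOW(S): in N→S K num, S is followed by K num with FIRST {else, then}. Thus FOLLOW(S) = {$, else, then}.
FOLLOW(K): in S→K then N, K is followed by then N with FIRST {then}; in N→K then, K is followed by then with FIRST {then}; in N→S K num, K is followed by num with FIRST {num}. Thus FOLLOW(K) = {num, then}.
FOLLOW(C): in S→N then C, the suffix after C is empty, so FOLLOW(C) ⊇ FOLLOW(S) = {$, else, then}; in C→print C C (occurrence 1), C is followed by C with FIRST {num, print}; in C→print C C (occurrence 2), the suffix after C is empty (adds nothing new). Thus FOLLOW(C) = {$, else, num, print, then}.
FOLLOW(N): in S→N then, N is followed by then with FIRST {then}; in S→N then C, N is followed by then C with FIRST {then}; in S→K then N, the suffix after N is empty, so FOLLOW(N) ⊇ FOLLOW(S) = {$, else, then}; in K→N else, N is followed by else with FIRST {else}. Thus FOLLOW(N) = {$, else, then}.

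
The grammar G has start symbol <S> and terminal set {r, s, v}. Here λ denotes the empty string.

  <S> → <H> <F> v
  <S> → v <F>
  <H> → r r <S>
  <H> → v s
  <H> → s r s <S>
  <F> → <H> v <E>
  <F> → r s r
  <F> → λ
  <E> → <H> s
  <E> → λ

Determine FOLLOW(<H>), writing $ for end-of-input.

FIRST(<H>): from <H>→r r <S> we get {r}; from <H>→v s we get {v}; from <H>→s r s <S> we get {s}. So FIRST(<H>) = {r, s, v}.
FIRST(<S>): from <S>→<H> <F> v we get {r, s, v}; from <S>→v <F> we get {v}. So FIRST(<S>) = {r, s, v}.
FIRST(<F>): from <F>→<H> v <E> we get {r, s, v}; from <F>→r s r we get {r}; from <F>→λ we get {λ}. So FIRST(<F>) = {λ, r, s, v}.
FIRST(<E>): from <E>→<H> s we get {r, s, v}; from <E>→λ we get {λ}. So FIRST(<E>) = {λ, r, s, v}.
FOLLOW(<S>) includes $ since <S> is the start symbol.
FOLLOW(<H>): in <S>→<H> <F> v, <H> is followed by <F> v with FIRST {r, s, v}; in <F>→<H> v <E>, <H> is followed by v <E> with FIRST {v}; in <E>→<H> s, <H> is followed by s with FIRST {s}. Thus FOLLOW(<H>) = {r, s, v}.
FOLLOW(<S>): in <H>→r r <S>, the suffix after <S> is empty, so FOLLOW(<S>) ⊇ FOLLOW(<H>) = {r, s, v}; in <H>→s r s <S>, the suffix after <S> is empty, so FOLLOW(<S>) ⊇ FOLLOW(<H>) = {r, s, v}. Thus FOLLOW(<S>) = {$, r, s, v}.
FOLLOW(<F>): in <S>→<H> <F> v, <F> is followed by v with FIRST {v}; in <S>→v <F>, the suffix after <F> is empty, so FOLLOW(<F>) ⊇ FOLLOW(<S>) = {$, r, s, v}. Thus FOLLOW(<F>) = {$, r, s, v}.
FOLLOW(<E>): in <F>→<H> v <E>, the suffix after <E> is empty, so FOLLOW(<E>) ⊇ FOLLOW(<F>) = {$, r, s, v}. Thus FOLLOW(<E>) = {$, r, s, v}.

{r, s, v}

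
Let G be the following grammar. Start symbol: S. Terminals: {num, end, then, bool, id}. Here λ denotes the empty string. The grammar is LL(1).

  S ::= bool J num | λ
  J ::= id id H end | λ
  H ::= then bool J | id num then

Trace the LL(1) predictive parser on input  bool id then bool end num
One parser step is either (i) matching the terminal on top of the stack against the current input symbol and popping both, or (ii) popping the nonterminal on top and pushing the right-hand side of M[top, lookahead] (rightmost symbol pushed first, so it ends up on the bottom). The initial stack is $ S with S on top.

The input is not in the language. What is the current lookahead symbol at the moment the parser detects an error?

     Stack              Input                        Action
  1  $ S                bool id then bool end num $  expand S ::= bool J num
  2  $ num J bool       bool id then bool end num $  match bool
  3  $ num J            id then bool end num $       expand J ::= id id H end
  4  $ num end H id id  id then bool end num $       match id
  5  $ num end H id     then bool end num $          error: top is terminal id but lookahead is then

then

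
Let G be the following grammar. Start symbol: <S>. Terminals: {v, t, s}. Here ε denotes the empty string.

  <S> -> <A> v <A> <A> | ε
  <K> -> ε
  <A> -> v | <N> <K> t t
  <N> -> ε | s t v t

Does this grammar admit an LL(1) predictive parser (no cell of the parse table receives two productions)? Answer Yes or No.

Yes

FIRST(<S>) = {ε, s, t, v}
FIRST(<K>) = {ε}
FIRST(<A>) = {s, t, v}
FIRST(<N>) = {ε, s}
FOLLOW(<S>) = {$}
FOLLOW(<K>) = {t}
FOLLOW(<A>) = {$, s, t, v}
FOLLOW(<N>) = {t}
Each cell of M receives at most one production.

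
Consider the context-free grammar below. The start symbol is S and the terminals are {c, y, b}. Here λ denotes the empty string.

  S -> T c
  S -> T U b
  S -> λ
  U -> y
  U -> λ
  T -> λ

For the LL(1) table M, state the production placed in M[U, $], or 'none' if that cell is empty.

none

FIRST(U) = {λ, y}
FIRST(T) = {λ}
FIRST(S) = {λ, b, c, y}  (via T c, T U b)
FOLLOW(S) includes $ since S is the start symbol.
FOLLOW(U): in S->T U b, U is followed by b with FIRST {b}. Thus FOLLOW(U) = {b}.
For U -> y: FIRST(y) = {y}, so it goes in M[U, t] for t ∈ {y}.
For U -> λ: FIRST(λ) = {λ}, so it goes in M[U, t] for t ∈ {}; since λ ∈ FIRST, also for every t ∈ FOLLOW(U) = {b}.
None of these place a production in M[U, $].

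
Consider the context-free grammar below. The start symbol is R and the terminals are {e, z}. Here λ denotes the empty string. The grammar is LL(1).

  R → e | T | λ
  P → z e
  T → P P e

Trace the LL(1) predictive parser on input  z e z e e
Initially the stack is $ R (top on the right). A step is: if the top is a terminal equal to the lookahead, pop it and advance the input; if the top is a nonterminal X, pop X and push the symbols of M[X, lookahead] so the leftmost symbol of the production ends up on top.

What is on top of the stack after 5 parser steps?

P

step 1: stack=$ R  input=z e z e e $  — expand R → T
step 2: stack=$ T  input=z e z e e $  — expand T → P P e
step 3: stack=$ e P P  input=z e z e e $  — expand P → z e
step 4: stack=$ e P e z  input=z e z e e $  — match z
step 5: stack=$ e P e  input=e z e e $  — match e
Stack after step 5: $ e P (top = P).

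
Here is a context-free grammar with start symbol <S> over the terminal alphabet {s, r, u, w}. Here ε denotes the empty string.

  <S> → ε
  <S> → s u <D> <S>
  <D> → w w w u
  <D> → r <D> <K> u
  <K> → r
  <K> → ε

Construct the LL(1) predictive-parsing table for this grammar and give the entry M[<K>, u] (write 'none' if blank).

<K> → ε

FIRST(<S>) = {ε, s}
FIRST(<D>) = {r, w}
FIRST(<K>) = {ε, r}
FOLLOW(<S>) includes $ since <S> is the start symbol.
FOLLOW(<K>): in <D>→r <D> <K> u, <K> is followed by u with FIRST {u}. Thus FOLLOW(<K>) = {u}.
For <K> → r: FIRST(r) = {r}, so it goes in M[<K>, t] for t ∈ {r}.
For <K> → ε: FIRST(ε) = {ε}, so it goes in M[<K>, t] for t ∈ {}; since ε ∈ FIRST, also for every t ∈ FOLLOW(<K>) = {u}.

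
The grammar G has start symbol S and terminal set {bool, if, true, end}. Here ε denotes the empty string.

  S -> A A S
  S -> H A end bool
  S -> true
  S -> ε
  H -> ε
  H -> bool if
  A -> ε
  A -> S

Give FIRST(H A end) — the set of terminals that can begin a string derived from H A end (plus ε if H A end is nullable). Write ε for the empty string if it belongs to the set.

{bool, end, true}

FIRST(H): from H->ε we get {ε}; from H->bool if we get {bool}. So FIRST(H) = {ε, bool}.
FIRST(S): from S->A A S we get {ε, bool, end, true}; from S->H A end bool we get {bool, end, true}; from S->true we get {true}; from S->ε we get {ε}. So FIRST(S) = {ε, bool, end, true}.
FIRST(A): from A->ε we get {ε}; from A->S we get {ε, bool, end, true}. So FIRST(A) = {ε, bool, end, true}.
FIRST(H A end): take FIRST of each symbol in turn, carrying on past any symbol whose FIRST contains ε; result {bool, end, true}.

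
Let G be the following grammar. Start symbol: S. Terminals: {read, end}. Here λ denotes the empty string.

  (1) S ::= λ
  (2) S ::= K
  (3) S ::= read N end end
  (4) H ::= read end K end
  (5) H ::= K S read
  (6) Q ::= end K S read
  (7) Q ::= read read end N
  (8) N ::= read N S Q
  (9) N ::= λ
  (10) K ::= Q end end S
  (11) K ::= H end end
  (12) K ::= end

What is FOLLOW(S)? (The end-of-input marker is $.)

FIRST(Q) = {end, read}
FIRST(N) = {λ, read}
FIRST(S) = {λ, end, read}  (via K)
FIRST(H) = {end, read}  (via K S read)
FIRST(K) = {end, read}  (via Q end end S, H end end)
FOLLOW(S) includes $ since S is the start symbol.
FOLLOW(H): in K::=H end end, H is followed by end end with FIRST {end}. Thus FOLLOW(H) = {end}.
FOLLOW(S): in H::=K S read, S is followed by read with FIRST {read}; in Q::=end K S read, S is followed by read with FIRST {read}; in N::=read N S Q, S is followed by Q with FIRST {end, read}; in K::=Q end end S, the suffix after S is empty, so FOLLOW(S) ⊇ FOLLOW(K) = {$, end, read}. Thus FOLLOW(S) = {$, end, read}.
FOLLOW(K): in S::=K, the suffix after K is empty, so FOLLOW(K) ⊇ FOLLOW(S) = {$, end, read}; in H::=read end K end, K is followed by end with FIRST {end}; in H::=K S read, K is followed by S read with FIRST {end, read}; in Q::=end K S read, K is followed by S read with FIRST {end, read}. Thus FOLLOW(K) = {$, end, read}.
FOLLOW(Q): in N::=read N S Q, the suffix after Q is empty, so FOLLOW(Q) ⊇ FOLLOW(N) = {end, read}; in K::=Q end end S, Q is followed by end end S with FIRST {end}. Thus FOLLOW(Q) = {end, read}.
FOLLOW(N): in S::=read N end end, N is followed by end end with FIRST {end}; in Q::=read read end N, the suffix after N is empty, so FOLLOW(N) ⊇ FOLLOW(Q) = {end, read}; in N::=read N S Q, N is followed by S Q with FIRST {end, read}. Thus FOLLOW(N) = {end, read}.

{$, end, read}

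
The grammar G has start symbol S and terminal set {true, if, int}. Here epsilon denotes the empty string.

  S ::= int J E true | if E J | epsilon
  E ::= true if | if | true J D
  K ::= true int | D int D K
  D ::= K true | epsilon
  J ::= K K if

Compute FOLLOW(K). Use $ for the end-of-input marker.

{if, int, true}

FIRST(S): from S::=int J E true we get {int}; from S::=if E J we get {if}; from S::=epsilon we get {epsilon}. So FIRST(S) = {epsilon, if, int}.
FIRST(E): from E::=true if we get {true}; from E::=if we get {if}; from E::=true J D we get {true}. So FIRST(E) = {if, true}.
FIRST(K): from K::=true int we get {true}; from K::=D int D K we get {int, true}. So FIRST(K) = {int, true}.
FIRST(D): from D::=K true we get {int, true}; from D::=epsilon we get {epsilon}. So FIRST(D) = {epsilon, int, true}.
FIRST(J): from J::=K K if we get {int, true}. So FIRST(J) = {int, true}.
FOLLOW(S) includes $ since S is the start symbol.
FOLLOW(S): S appears on no right-hand side. Thus FOLLOW(S) = {$}.
FOLLOW(E): in S::=int J E true, E is followed by true with FIRST {true}; in S::=if E J, E is followed by J with FIRST {int, true}. Thus FOLLOW(E) = {int, true}.
FOLLOW(K): in K::=D int D K, the suffix after K is empty (adds nothing new); in D::=K true, K is followed by true with FIRST {true}; in J::=K K if (occurrence 1), K is followed by K if with FIRST {int, true}; in J::=K K if (occurrence 2), K is followed by if with FIRST {if}. Thus FOLLOW(K) = {if, int, true}.
FOLLOW(D): in E::=true J D, the suffix after D is empty, so FOLLOW(D) ⊇ FOLLOW(E) = {int, true}; in K::=D int D K (occurrence 1), D is followed by int D K with FIRST {int}; in K::=D int D K (occurrence 2), D is followed by K with FIRST {int, true}. Thus FOLLOW(D) = {int, true}.
FOLLOW(J): in S::=int J E true, J is followed by E true with FIRST {if, true}; in S::=if E J, the suffix after J is empty, so FOLLOW(J) ⊇ FOLLOW(S) = {$}; in E::=true J D, J is followed by D with FIRST {epsilon, int, true}; in E::=true J D, the suffix after J is nullable, so FOLLOW(J) ⊇ FOLLOW(E) = {int, true}. Thus FOLLOW(J) = {$, if, int, true}.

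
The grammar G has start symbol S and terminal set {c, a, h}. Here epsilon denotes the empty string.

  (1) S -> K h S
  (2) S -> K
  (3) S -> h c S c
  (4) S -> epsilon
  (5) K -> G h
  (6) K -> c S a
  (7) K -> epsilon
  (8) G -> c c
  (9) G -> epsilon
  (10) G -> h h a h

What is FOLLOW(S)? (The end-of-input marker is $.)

FIRST(G) = {epsilon, c, h}
FIRST(K) = {epsilon, c, h}  (via G h)
FIRST(S) = {epsilon, c, h}  (via K h S, K)
FOLLOW(S) includes $ since S is the start symbol.
FOLLOW(S): in S->K h S, the suffix after S is empty (adds nothing new); in S->h c S c, S is followed by c with FIRST {c}; in K->c S a, S is followed by a with FIRST {a}. Thus FOLLOW(S) = {$, a, c}.
FOLLOW(K): in S->K h S, K is followed by h S with FIRST {h}; in S->K, the suffix after K is empty, so FOLLOW(K) ⊇ FOLLOW(S) = {$, a, c}. Thus FOLLOW(K) = {$, a, c, h}.
FOLLOW(G): in K->G h, G is followed by h with FIRST {h}. Thus FOLLOW(G) = {h}.

{$, a, c}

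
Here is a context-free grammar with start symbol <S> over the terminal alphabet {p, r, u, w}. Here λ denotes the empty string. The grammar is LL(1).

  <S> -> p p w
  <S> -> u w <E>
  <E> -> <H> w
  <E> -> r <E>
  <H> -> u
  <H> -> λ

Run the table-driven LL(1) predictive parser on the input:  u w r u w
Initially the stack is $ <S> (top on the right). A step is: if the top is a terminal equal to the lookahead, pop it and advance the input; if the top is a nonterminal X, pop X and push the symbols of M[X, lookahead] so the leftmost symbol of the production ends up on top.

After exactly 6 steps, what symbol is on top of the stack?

     Stack      Input        Action
  1  $ <S>      u w r u w $  expand <S> -> u w <E>
  2  $ <E> w u  u w r u w $  match u
  3  $ <E> w    w r u w $    match w
  4  $ <E>      r u w $      expand <E> -> r <E>
  5  $ <E> r    r u w $      match r
  6  $ <E>      u w $        expand <E> -> <H> w
Stack after step 6: $ w <H> (top = <H>).

<H>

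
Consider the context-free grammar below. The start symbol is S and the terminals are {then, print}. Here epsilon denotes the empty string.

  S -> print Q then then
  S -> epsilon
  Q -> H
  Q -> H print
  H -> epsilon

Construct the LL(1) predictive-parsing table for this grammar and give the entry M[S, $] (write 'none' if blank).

FIRST(S) = {epsilon, print}
FIRST(H) = {epsilon}
FIRST(Q) = {epsilon, print}  (via H, H print)
FOLLOW(S) includes $ since S is the start symbol.
FOLLOW(S): S appears on no right-hand side. Thus FOLLOW(S) = {$}.
For S -> print Q then then: FIRST(print Q then then) = {print}, so it goes in M[S, t] for t ∈ {print}.
For S -> epsilon: FIRST(epsilon) = {epsilon}, so it goes in M[S, t] for t ∈ {}; since epsilon ∈ FIRST, also for every t ∈ FOLLOW(S) = {$}.

S -> epsilon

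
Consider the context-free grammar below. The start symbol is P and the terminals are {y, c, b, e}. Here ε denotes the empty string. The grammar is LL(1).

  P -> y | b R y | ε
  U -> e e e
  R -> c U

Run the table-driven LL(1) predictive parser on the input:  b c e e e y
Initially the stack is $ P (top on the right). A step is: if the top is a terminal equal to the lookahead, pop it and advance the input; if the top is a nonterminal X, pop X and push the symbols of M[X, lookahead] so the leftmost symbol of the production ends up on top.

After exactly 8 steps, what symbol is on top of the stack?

y

     Stack      Input          Action
  1  $ P        b c e e e y $  expand P -> b R y
  2  $ y R b    b c e e e y $  match b
  3  $ y R      c e e e y $    expand R -> c U
  4  $ y U c    c e e e y $    match c
  5  $ y U      e e e y $      expand U -> e e e
  6  $ y e e e  e e e y $      match e
  7  $ y e e    e e y $        match e
  8  $ y e      e y $          match e
Stack after step 8: $ y (top = y).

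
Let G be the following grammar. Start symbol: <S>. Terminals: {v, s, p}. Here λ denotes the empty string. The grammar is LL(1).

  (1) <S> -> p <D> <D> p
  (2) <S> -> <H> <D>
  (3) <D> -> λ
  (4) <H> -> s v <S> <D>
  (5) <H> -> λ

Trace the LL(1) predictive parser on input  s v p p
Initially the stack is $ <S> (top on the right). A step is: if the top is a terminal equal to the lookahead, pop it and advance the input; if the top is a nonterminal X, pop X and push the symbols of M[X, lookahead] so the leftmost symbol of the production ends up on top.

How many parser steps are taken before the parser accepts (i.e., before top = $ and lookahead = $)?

11

      Stack                  Input      Action
   1  $ <S>                  s v p p $  expand <S> -> <H> <D>
   2  $ <D> <H>              s v p p $  expand <H> -> s v <S> <D>
   3  $ <D> <D> <S> v s      s v p p $  match s
   4  $ <D> <D> <S> v        v p p $    match v
   5  $ <D> <D> <S>          p p $      expand <S> -> p <D> <D> p
   6  $ <D> <D> p <D> <D> p  p p $      match p
   7  $ <D> <D> p <D> <D>    p $        expand <D> -> λ
   8  $ <D> <D> p <D>        p $        expand <D> -> λ
   9  $ <D> <D> p            p $        match p
  10  $ <D> <D>              $          expand <D> -> λ
  11  $ <D>                  $          expand <D> -> λ
Accept reached after 11 steps.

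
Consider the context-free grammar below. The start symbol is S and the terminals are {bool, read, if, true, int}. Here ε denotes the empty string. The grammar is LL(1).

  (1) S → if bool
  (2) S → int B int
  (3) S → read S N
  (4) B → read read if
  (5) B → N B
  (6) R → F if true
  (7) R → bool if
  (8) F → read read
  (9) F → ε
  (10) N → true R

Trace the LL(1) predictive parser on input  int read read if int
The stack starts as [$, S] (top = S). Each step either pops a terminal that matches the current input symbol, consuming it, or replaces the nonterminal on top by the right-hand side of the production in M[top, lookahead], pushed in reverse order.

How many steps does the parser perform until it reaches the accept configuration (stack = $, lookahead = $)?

     Stack               Input                   Action
  1  $ S                 int read read if int $  expand S → int B int
  2  $ int B int         int read read if int $  match int
  3  $ int B             read read if int $      expand B → read read if
  4  $ int if read read  read read if int $      match read
  5  $ int if read       read if int $           match read
  6  $ int if            if int $                match if
  7  $ int               int $                   match int
Accept reached after 7 steps.

7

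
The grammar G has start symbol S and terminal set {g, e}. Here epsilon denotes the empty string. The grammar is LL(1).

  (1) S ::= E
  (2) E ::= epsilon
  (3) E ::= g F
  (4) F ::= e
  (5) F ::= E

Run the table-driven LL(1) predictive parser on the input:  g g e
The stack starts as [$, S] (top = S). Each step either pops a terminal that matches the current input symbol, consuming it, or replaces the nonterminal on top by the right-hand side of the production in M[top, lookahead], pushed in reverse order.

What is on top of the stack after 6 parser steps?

step 1: stack=$ S  input=g g e $  — expand S ::= E
step 2: stack=$ E  input=g g e $  — expand E ::= g F
step 3: stack=$ F g  input=g g e $  — match g
step 4: stack=$ F  input=g e $  — expand F ::= E
step 5: stack=$ E  input=g e $  — expand E ::= g F
step 6: stack=$ F g  input=g e $  — match g
Stack after step 6: $ F (top = F).

F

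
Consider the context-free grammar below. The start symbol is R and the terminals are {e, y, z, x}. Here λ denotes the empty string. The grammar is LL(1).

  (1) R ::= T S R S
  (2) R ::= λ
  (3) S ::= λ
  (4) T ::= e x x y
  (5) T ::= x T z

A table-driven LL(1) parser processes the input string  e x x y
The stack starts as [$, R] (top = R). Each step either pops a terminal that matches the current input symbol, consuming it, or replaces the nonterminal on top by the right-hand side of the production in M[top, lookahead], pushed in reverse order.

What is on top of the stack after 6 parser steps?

S

step 1: stack=$ R  input=e x x y $  — expand R ::= T S R S
step 2: stack=$ S R S T  input=e x x y $  — expand T ::= e x x y
step 3: stack=$ S R S y x x e  input=e x x y $  — match e
step 4: stack=$ S R S y x x  input=x x y $  — match x
step 5: stack=$ S R S y x  input=x y $  — match x
step 6: stack=$ S R S y  input=y $  — match y
Stack after step 6: $ S R S (top = S).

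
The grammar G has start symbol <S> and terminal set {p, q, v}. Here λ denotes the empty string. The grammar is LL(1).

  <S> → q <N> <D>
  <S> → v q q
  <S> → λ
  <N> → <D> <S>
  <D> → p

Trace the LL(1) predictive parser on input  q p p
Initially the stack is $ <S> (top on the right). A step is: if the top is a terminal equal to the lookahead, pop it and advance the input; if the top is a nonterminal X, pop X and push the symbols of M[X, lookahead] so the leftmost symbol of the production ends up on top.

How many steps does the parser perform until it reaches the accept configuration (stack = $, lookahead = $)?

step 1: stack=$ <S>  input=q p p $  — expand <S> → q <N> <D>
step 2: stack=$ <D> <N> q  input=q p p $  — match q
step 3: stack=$ <D> <N>  input=p p $  — expand <N> → <D> <S>
step 4: stack=$ <D> <S> <D>  input=p p $  — expand <D> → p
step 5: stack=$ <D> <S> p  input=p p $  — match p
step 6: stack=$ <D> <S>  input=p $  — expand <S> → λ
step 7: stack=$ <D>  input=p $  — expand <D> → p
step 8: stack=$ p  input=p $  — match p
Accept reached after 8 steps.

8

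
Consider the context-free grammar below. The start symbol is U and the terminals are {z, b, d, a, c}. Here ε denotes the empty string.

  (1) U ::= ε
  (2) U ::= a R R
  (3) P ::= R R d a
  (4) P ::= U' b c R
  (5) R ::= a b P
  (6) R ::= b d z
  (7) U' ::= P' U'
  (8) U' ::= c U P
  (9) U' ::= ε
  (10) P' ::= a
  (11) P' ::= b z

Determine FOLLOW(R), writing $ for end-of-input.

{$, a, b, c, d}

FIRST(U) = {ε, a}
FIRST(R) = {a, b}
FIRST(P') = {a, b}
FIRST(U') = {ε, a, b, c}  (via P' U')
FIRST(P) = {a, b, c}  (via R R d a, U' b c R)
FOLLOW(U) includes $ since U is the start symbol.
FOLLOW(U): in U'::=c U P, U is followed by P with FIRST {a, b, c}. Thus FOLLOW(U) = {$, a, b, c}.
FOLLOW(U'): in P::=U' b c R, U' is followed by b c R with FIRST {b}; in U'::=P' U', the suffix after U' is empty (adds nothing new). Thus FOLLOW(U') = {b}.
FOLLOW(P'): in U'::=P' U', P' is followed by U' with FIRST {ε, a, b, c}; in U'::=P' U', the suffix after P' is nullable, so FOLLOW(P') ⊇ FOLLOW(U') = {b}. Thus FOLLOW(P') = {a, b, c}.
FOLLOW(P): in R::=a b P, the suffix after P is empty, so FOLLOW(P) ⊇ FOLLOW(R) = {$, a, b, c, d}; in U'::=c U P, the suffix after P is empty, so FOLLOW(P) ⊇ FOLLOW(U') = {b}. Thus FOLLOW(P) = {$, a, b, c, d}.
FOLLOW(R): in U::=a R R (occurrence 1), R is followed by R with FIRST {a, b}; in U::=a R R (occurrence 2), the suffix after R is empty, so FOLLOW(R) ⊇ FOLLOW(U) = {$, a, b, c}; in P::=R R d a (occurrence 1), R is followed by R d a with FIRST {a, b}; in P::=R R d a (occurrence 2), R is followed by d a with FIRST {d}; in P::=U' b c R, the suffix after R is empty, so FOLLOW(R) ⊇ FOLLOW(P) = {$, a, b, c, d}. Thus FOLLOW(R) = {$, a, b, c, d}.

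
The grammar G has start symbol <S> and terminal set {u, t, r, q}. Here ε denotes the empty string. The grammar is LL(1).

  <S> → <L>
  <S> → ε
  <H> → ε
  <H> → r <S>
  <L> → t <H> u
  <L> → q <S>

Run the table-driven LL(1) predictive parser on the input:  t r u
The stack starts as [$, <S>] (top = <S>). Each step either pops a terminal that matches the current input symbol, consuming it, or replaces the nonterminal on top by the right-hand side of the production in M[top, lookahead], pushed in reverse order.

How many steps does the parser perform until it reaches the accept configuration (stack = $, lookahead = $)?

step 1: stack=$ <S>  input=t r u $  — expand <S> → <L>
step 2: stack=$ <L>  input=t r u $  — expand <L> → t <H> u
step 3: stack=$ u <H> t  input=t r u $  — match t
step 4: stack=$ u <H>  input=r u $  — expand <H> → r <S>
step 5: stack=$ u <S> r  input=r u $  — match r
step 6: stack=$ u <S>  input=u $  — expand <S> → ε
step 7: stack=$ u  input=u $  — match u
Accept reached after 7 steps.

7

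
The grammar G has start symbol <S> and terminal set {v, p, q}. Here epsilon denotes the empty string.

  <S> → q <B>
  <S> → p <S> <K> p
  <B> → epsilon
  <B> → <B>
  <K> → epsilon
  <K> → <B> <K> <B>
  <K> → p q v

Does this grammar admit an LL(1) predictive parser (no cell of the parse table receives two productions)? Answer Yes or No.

No

FIRST(<S>) = {p, q}
FIRST(<B>) = {epsilon}
FIRST(<K>) = {epsilon, p}
FOLLOW(<S>) = {$, p}
FOLLOW(<B>) = {$, p}
FOLLOW(<K>) = {p}
Cell M[<B>, $] receives both <B> → epsilon and <B> → <B> — the grammar is not LL(1).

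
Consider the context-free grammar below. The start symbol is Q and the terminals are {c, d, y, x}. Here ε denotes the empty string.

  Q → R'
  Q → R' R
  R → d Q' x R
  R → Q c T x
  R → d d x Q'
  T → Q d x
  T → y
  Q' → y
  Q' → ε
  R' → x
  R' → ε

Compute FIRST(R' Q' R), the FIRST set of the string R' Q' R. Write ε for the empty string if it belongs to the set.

{c, d, x, y}

FIRST(Q') = {ε, y}
FIRST(R') = {ε, x}
FIRST(Q) = {ε, c, d, x}  (via R', R' R)
FIRST(R) = {c, d, x}  (via Q c T x)
FIRST(T) = {c, d, x, y}  (via Q d x)
FIRST(R' Q' R): take FIRST of each symbol in turn, carrying on past any symbol whose FIRST contains ε; result {c, d, x, y}.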